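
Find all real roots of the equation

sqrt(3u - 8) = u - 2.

u = 3 or u = 4

Square both sides: 3u - 8 = (u - 2)^2.
Expand and rearrange: u^2 - 7u + 12 = 0.
Solving gives u = 4 or u = 3.
Check each candidate in the original equation:
  u = 4: sqrt(4) = 2, while u - 2 = 2 — valid.
  u = 3: sqrt(1) = 1, while u - 2 = 1 — valid.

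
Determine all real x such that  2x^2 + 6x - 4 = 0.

x = -3.5616 or x = 0.5616

Discriminant: (6)^2 - 4*2*(-4) = 68.
Quadratic formula: x = (-6 +/- sqrt(68)) / 4.
So x = -3/2 + sqrt(17)/2 ~= 0.5616 or x = -sqrt(17)/2 - 3/2 ~= -3.5616.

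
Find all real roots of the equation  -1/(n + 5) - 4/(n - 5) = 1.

Multiply both sides by (n + 5)(n - 5):
-(n - 5) - 4(n + 5) = (n + 5)(n - 5).
Expand and collect terms: n² + 5n - 10 = 0.
By the quadratic formula, n = (-5 ± √65) / 2, so n ≈ 1.5311 or n ≈ -6.5311.
Neither value makes a denominator zero (n ≠ -5, n ≠ 5), so both are valid.

n = -6.5311 or n = 1.5311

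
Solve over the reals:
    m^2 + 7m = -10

m = -5 or m = -2

Bring every term to one side: m^2 + 7m + 10 = 0.
Factor: (m + 5)(m + 2) = 0.
So m = -5 or m = -2.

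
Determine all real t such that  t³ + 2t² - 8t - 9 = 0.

Possible rational roots are divisors of -9. Testing t = -1 gives 0, so (t + 1) is a factor.
Divide: t³ + 2t² - 8t - 9 = (t + 1)(t² + t - 9).
Apply the quadratic formula to t² + t - 9 = 0: t = (-1 ± √37)/2, i.e. t ≈ 2.5414 or t ≈ -3.5414.

t = -3.5414 or t = -1 or t = 2.5414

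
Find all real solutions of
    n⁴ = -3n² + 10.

Let u = n². The equation becomes u² + 3u - 10 = 0.
Factor: (u + 5)(u - 2) = 0, so u = -5 or u = 2.
n² = -5 < 0 has no real solution.
n² = 2 gives n = ±√(2) ≈ ±1.4142.

n = -1.4142 or n = 1.4142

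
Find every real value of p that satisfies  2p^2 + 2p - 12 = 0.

Factor: 2(p - 2)(p + 3) = 0.
So p = 2 or p = -3.

p = -3 or p = 2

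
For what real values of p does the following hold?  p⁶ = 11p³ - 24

Let u = p³. The equation becomes u² - 11u + 24 = 0.
Factor: (u - 3)(u - 8) = 0, so u = 3 or u = 8.
p³ = 3 gives p = ∛(3) ≈ 1.4422.
p³ = 8 gives p = 2.

p = 1.4422 or p = 2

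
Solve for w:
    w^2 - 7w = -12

Bring every term to one side: w^2 - 7w + 12 = 0.
Factor: (w - 4)(w - 3) = 0.
So w = 4 or w = 3.

w = 3 or w = 4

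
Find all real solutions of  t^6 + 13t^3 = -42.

Let u = t^3. The equation becomes u^2 + 13u + 42 = 0.
Factor: (u + 6)(u + 7) = 0, so u = -6 or u = -7.
t^3 = -6 gives t = -(6)^(1/3) ~= -1.8171.
t^3 = -7 gives t = -(7)^(1/3) ~= -1.9129.

t = -1.9129 or t = -1.8171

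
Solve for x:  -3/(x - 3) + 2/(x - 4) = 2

x = 2 or x = 4.5

Multiply both sides by (x - 3)(x - 4):
-3(x - 4) + 2(x - 3) = 2(x - 3)(x - 4).
Expand and collect terms: 2x² - 13x + 18 = 0.
Factor or apply the quadratic formula: x = 4.5 or x = 2.
Neither value makes a denominator zero (x ≠ 3, x ≠ 4), so both are valid.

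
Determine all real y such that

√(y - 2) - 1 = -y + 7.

y = 6

Isolate the radical: √(y - 2) = -y + 8.
Square both sides: y - 2 = (-y + 8)².
Expand and rearrange: y² - 17y + 66 = 0.
Solving gives y = 11 or y = 6.
Check each candidate in the original equation:
  y = 11: √(9) = 3, while -y + 8 = -3 — extraneous.
  y = 6: √(4) = 2, while -y + 8 = 2 — valid.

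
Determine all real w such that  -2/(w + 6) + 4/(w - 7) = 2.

Multiply both sides by (w + 6)(w - 7):
-2(w - 7) + 4(w + 6) = 2(w + 6)(w - 7).
Expand and collect terms: 2w² - 4w - 122 = 0.
By the quadratic formula, w = (4 ± √992) / 4, so w ≈ 8.874 or w ≈ -6.874.
Neither value makes a denominator zero (w ≠ -6, w ≠ 7), so both are valid.

w = -6.874 or w = 8.874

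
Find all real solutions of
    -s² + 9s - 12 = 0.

s = 1.6277 or s = 7.3723

Discriminant: (9)² − 4·(-1)·(-12) = 33.
Quadratic formula: s = (-9 ± √33) / (-2).
So s = 9/2 - √(33)/2 ≈ 1.6277 or s = √(33)/2 + 9/2 ≈ 7.3723.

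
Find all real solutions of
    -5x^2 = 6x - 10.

Rearrange to standard form: -5x^2 - 6x + 10 = 0.
Discriminant: (-6)^2 - 4*(-5)*10 = 236.
Quadratic formula: x = (6 +/- sqrt(236)) / (-10).
So x = -sqrt(59)/5 - 3/5 ~= -2.1362 or x = -3/5 + sqrt(59)/5 ~= 0.9362.

x = -2.1362 or x = 0.9362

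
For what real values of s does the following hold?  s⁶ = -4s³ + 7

Let u = s³. The equation becomes u² + 4u - 7 = 0.
By the quadratic formula, u = -2 + √(11) or u = -√(11) - 2.
s³ = -2 + √(11) gives s = ∛(-2 + √(11)) ≈ 1.096.
s³ = -√(11) - 2 gives s = -∛(2 + √(11)) ≈ -1.7453.

s = -1.7453 or s = 1.096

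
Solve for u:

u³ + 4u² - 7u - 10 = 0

u = -5 or u = -1 or u = 2

Possible rational roots are divisors of -10. Testing u = 2 gives 0, so (u - 2) is a factor.
Divide: u³ + 4u² - 7u - 10 = (u - 2)(u² + 6u + 5).
Factor the quadratic: u = -1 or u = -5.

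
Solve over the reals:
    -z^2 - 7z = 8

z = -5.5616 or z = -1.4384

Rearrange to standard form: -z^2 - 7z - 8 = 0.
Discriminant: (-7)^2 - 4*(-1)*(-8) = 17.
Quadratic formula: z = (7 +/- sqrt(17)) / (-2).
So z = -7/2 - sqrt(17)/2 ~= -5.5616 or z = -7/2 + sqrt(17)/2 ~= -1.4384.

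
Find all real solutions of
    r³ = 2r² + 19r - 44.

r = -4.4641 or r = 2.4641 or r = 4

Rearrange: r³ - 2r² - 19r + 44 = 0.
Possible rational roots are divisors of 44. Testing r = 4 gives 0, so (r - 4) is a factor.
Divide: r³ - 2r² - 19r + 44 = (r - 4)(r² + 2r - 11).
Apply the quadratic formula to r² + 2r - 11 = 0: r = (-2 ± √48)/2, i.e. r ≈ 2.4641 or r ≈ -4.4641.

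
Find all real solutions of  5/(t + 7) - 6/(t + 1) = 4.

t = -5 or t = -3.25

Multiply both sides by (t + 7)(t + 1):
5(t + 1) - 6(t + 7) = 4(t + 7)(t + 1).
Expand and collect terms: 4t² + 33t + 65 = 0.
Factor or apply the quadratic formula: t = -3.25 or t = -5.
Neither value makes a denominator zero (t ≠ -7, t ≠ -1), so both are valid.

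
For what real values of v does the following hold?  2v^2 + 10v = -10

Rearrange to standard form: 2v^2 + 10v + 10 = 0.
Discriminant: (10)^2 - 4*2*10 = 20.
Quadratic formula: v = (-10 +/- sqrt(20)) / 4.
So v = -5/2 + sqrt(5)/2 ~= -1.382 or v = -5/2 - sqrt(5)/2 ~= -3.618.

v = -3.618 or v = -1.382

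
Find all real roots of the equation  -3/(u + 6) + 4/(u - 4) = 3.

Multiply both sides by (u + 6)(u - 4):
-3(u - 4) + 4(u + 6) = 3(u + 6)(u - 4).
Expand and collect terms: 3u² + 5u - 108 = 0.
By the quadratic formula, u = (-5 ± √1321) / 6, so u ≈ 5.2243 or u ≈ -6.8909.
Neither value makes a denominator zero (u ≠ -6, u ≠ 4), so both are valid.

u = -6.8909 or u = 5.2243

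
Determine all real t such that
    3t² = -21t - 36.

Bring every term to one side: 3t² + 21t + 36 = 0.
Factor: 3(t + 3)(t + 4) = 0.
So t = -3 or t = -4.

t = -4 or t = -3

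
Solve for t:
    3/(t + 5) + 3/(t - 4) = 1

Multiply both sides by (t + 5)(t - 4):
3(t - 4) + 3(t + 5) = (t + 5)(t - 4).
Expand and collect terms: t² - 5t - 23 = 0.
By the quadratic formula, t = (5 ± √117) / 2, so t ≈ 7.9083 or t ≈ -2.9083.
Neither value makes a denominator zero (t ≠ -5, t ≠ 4), so both are valid.

t = -2.9083 or t = 7.9083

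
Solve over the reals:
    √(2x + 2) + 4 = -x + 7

Isolate the radical: √(2x + 2) = -x + 3.
Square both sides: 2x + 2 = (-x + 3)².
Expand and rearrange: x² - 8x + 7 = 0.
Solving gives x = 7 or x = 1.
Check each candidate in the original equation:
  x = 7: √(16) = 4, while -x + 3 = -4 — extraneous.
  x = 1: √(4) = 2, while -x + 3 = 2 — valid.

x = 1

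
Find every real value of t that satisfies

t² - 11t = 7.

t = -0.6033 or t = 11.6033

Rearrange to standard form: t² - 11t - 7 = 0.
Discriminant: (-11)² − 4·1·(-7) = 149.
Quadratic formula: t = (11 ± √149) / 2.
So t = 11/2 + √(149)/2 ≈ 11.6033 or t = 11/2 - √(149)/2 ≈ -0.6033.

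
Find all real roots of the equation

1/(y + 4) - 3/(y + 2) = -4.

y = -4.1861 or y = -1.3139

Multiply both sides by (y + 4)(y + 2):
(y + 2) - 3(y + 4) = -4(y + 4)(y + 2).
Expand and collect terms: -4y² - 22y - 22 = 0.
By the quadratic formula, y = (22 ± √132) / -8, so y ≈ -4.1861 or y ≈ -1.3139.
Neither value makes a denominator zero (y ≠ -4, y ≠ -2), so both are valid.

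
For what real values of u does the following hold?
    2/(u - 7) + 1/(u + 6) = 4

Multiply both sides by (u - 7)(u + 6):
2(u + 6) + (u - 7) = 4(u - 7)(u + 6).
Expand and collect terms: 4u^2 - 7u - 173 = 0.
By the quadratic formula, u = (7 +/- sqrt(2817)) / 8, so u ~= 7.5094 or u ~= -5.7594.
Neither value makes a denominator zero (u != 7, u != -6), so both are valid.

u = -5.7594 or u = 7.5094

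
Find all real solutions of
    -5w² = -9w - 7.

Rearrange to standard form: -5w² + 9w + 7 = 0.
Discriminant: (9)² − 4·(-5)·7 = 221.
Quadratic formula: w = (-9 ± √221) / (-10).
So w = 9/10 - √(221)/10 ≈ -0.5866 or w = 9/10 + √(221)/10 ≈ 2.3866.

w = -0.5866 or w = 2.3866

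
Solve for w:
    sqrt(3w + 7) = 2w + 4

w = -1

Square both sides: 3w + 7 = (2w + 4)^2.
Expand and rearrange: 4w^2 + 13w + 9 = 0.
Solving gives w = -1 or w = -2.25.
Check each candidate in the original equation:
  w = -1: sqrt(4) = 2, while 2w + 4 = 2 — valid.
  w = -2.25: sqrt(0.25) = 0.5, while 2w + 4 = -0.5 — extraneous.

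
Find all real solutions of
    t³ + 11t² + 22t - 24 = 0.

t = -7.772 or t = -4 or t = 0.772

Possible rational roots are divisors of -24. Testing t = -4 gives 0, so (t + 4) is a factor.
Divide: t³ + 11t² + 22t - 24 = (t + 4)(t² + 7t - 6).
Apply the quadratic formula to t² + 7t - 6 = 0: t = (-7 ± √73)/2, i.e. t ≈ 0.772 or t ≈ -7.772.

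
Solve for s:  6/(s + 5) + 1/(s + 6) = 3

s = -5.8968 or s = -2.7699

Multiply both sides by (s + 5)(s + 6):
6(s + 6) + (s + 5) = 3(s + 5)(s + 6).
Expand and collect terms: 3s^2 + 26s + 49 = 0.
By the quadratic formula, s = (-26 +/- sqrt(88)) / 6, so s ~= -2.7699 or s ~= -5.8968.
Neither value makes a denominator zero (s != -5, s != -6), so both are valid.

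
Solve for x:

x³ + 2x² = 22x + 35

x = -5 or x = -1.5414 or x = 4.5414

Rearrange: x³ + 2x² - 22x - 35 = 0.
Possible rational roots are divisors of -35. Testing x = -5 gives 0, so (x + 5) is a factor.
Divide: x³ + 2x² - 22x - 35 = (x + 5)(x² - 3x - 7).
Apply the quadratic formula to x² - 3x - 7 = 0: x = (3 ± √37)/2, i.e. x ≈ 4.5414 or x ≈ -1.5414.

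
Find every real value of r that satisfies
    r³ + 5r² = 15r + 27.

Rearrange: r³ + 5r² - 15r - 27 = 0.
Possible rational roots are divisors of -27. Testing r = 3 gives 0, so (r - 3) is a factor.
Divide: r³ + 5r² - 15r - 27 = (r - 3)(r² + 8r + 9).
Apply the quadratic formula to r² + 8r + 9 = 0: r = (-8 ± √28)/2, i.e. r ≈ -1.3542 or r ≈ -6.6458.

r = -6.6458 or r = -1.3542 or r = 3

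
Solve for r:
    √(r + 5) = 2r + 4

Square both sides: r + 5 = (2r + 4)².
Expand and rearrange: 4r² + 15r + 11 = 0.
Solving gives r = -1 or r = -2.75.
Check each candidate in the original equation:
  r = -1: √(4) = 2, while 2r + 4 = 2 — valid.
  r = -2.75: √(2.25) = 1.5, while 2r + 4 = -1.5 — extraneous.

r = -1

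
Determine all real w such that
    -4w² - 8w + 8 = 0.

Discriminant: (-8)² − 4·(-4)·8 = 192.
Quadratic formula: w = (8 ± √192) / (-8).
So w = -√(3) - 1 ≈ -2.7321 or w = -1 + √(3) ≈ 0.7321.

w = -2.7321 or w = 0.7321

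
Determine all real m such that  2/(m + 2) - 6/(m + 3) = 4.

Multiply both sides by (m + 2)(m + 3):
2(m + 3) - 6(m + 2) = 4(m + 2)(m + 3).
Expand and collect terms: 4m^2 + 24m + 30 = 0.
By the quadratic formula, m = (-24 +/- sqrt(96)) / 8, so m ~= -1.7753 or m ~= -4.2247.
Neither value makes a denominator zero (m != -2, m != -3), so both are valid.

m = -4.2247 or m = -1.7753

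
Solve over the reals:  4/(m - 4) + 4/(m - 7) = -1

Multiply both sides by (m - 4)(m - 7):
4(m - 7) + 4(m - 4) = -(m - 4)(m - 7).
Expand and collect terms: -m^2 + 3m + 16 = 0.
By the quadratic formula, m = (-3 +/- sqrt(73)) / -2, so m ~= -2.772 or m ~= 5.772.
Neither value makes a denominator zero (m != 4, m != 7), so both are valid.

m = -2.772 or m = 5.772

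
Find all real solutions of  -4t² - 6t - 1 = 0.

Discriminant: (-6)² − 4·(-4)·(-1) = 20.
Quadratic formula: t = (6 ± √20) / (-8).
So t = -3/4 - √(5)/4 ≈ -1.309 or t = -3/4 + √(5)/4 ≈ -0.191.

t = -1.309 or t = -0.191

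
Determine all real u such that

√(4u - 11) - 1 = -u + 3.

u = 3

Isolate the radical: √(4u - 11) = -u + 4.
Square both sides: 4u - 11 = (-u + 4)².
Expand and rearrange: u² - 12u + 27 = 0.
Solving gives u = 9 or u = 3.
Check each candidate in the original equation:
  u = 9: √(25) = 5, while -u + 4 = -5 — extraneous.
  u = 3: √(1) = 1, while -u + 4 = 1 — valid.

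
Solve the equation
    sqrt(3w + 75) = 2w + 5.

w = 2

Square both sides: 3w + 75 = (2w + 5)^2.
Expand and rearrange: 4w^2 + 17w - 50 = 0.
Solving gives w = 2 or w = -6.25.
Check each candidate in the original equation:
  w = 2: sqrt(81) = 9, while 2w + 5 = 9 — valid.
  w = -6.25: sqrt(56.25) = 7.5, while 2w + 5 = -7.5 — extraneous.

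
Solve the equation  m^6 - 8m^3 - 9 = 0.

m = -1 or m = 2.0801

Let u = m^3. The equation becomes u^2 - 8u - 9 = 0.
Factor: (u - 9)(u + 1) = 0, so u = 9 or u = -1.
m^3 = 9 gives m = (9)^(1/3) ~= 2.0801.
m^3 = -1 gives m = -1.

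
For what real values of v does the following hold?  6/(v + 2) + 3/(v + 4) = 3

Multiply both sides by (v + 2)(v + 4):
6(v + 4) + 3(v + 2) = 3(v + 2)(v + 4).
Expand and collect terms: 3v^2 + 9v - 6 = 0.
By the quadratic formula, v = (-9 +/- sqrt(153)) / 6, so v ~= 0.5616 or v ~= -3.5616.
Neither value makes a denominator zero (v != -2, v != -4), so both are valid.

v = -3.5616 or v = 0.5616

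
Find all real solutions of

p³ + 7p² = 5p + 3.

p = -7.6056 or p = -0.3944 or p = 1

Rearrange: p³ + 7p² - 5p - 3 = 0.
Possible rational roots are divisors of -3. Testing p = 1 gives 0, so (p - 1) is a factor.
Divide: p³ + 7p² - 5p - 3 = (p - 1)(p² + 8p + 3).
Apply the quadratic formula to p² + 8p + 3 = 0: p = (-8 ± √52)/2, i.e. p ≈ -0.3944 or p ≈ -7.6056.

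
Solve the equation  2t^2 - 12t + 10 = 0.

Factor: 2(t - 5)(t - 1) = 0.
So t = 5 or t = 1.

t = 1 or t = 5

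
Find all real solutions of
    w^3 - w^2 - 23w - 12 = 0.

w = -4 or w = -0.5414 or w = 5.5414

Possible rational roots are divisors of -12. Testing w = -4 gives 0, so (w + 4) is a factor.
Divide: w^3 - w^2 - 23w - 12 = (w + 4)(w^2 - 5w - 3).
Apply the quadratic formula to w^2 - 5w - 3 = 0: w = (5 +/- sqrt(37))/2, i.e. w ~= 5.5414 or w ~= -0.5414.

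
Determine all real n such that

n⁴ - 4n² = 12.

n = -2.4495 or n = 2.4495

Let u = n². The equation becomes u² - 4u - 12 = 0.
Factor: (u + 2)(u - 6) = 0, so u = -2 or u = 6.
n² = -2 < 0 has no real solution.
n² = 6 gives n = ±√(6) ≈ ±2.4495.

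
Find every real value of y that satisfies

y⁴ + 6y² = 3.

Let u = y². The equation becomes u² + 6u - 3 = 0.
By the quadratic formula, u = -3 + 2·√(3) or u = -2·√(3) - 3.
y² = -3 + 2·√(3) gives y = ±√(-3 + 2·√(3)) ≈ ±0.6813.
y² = -2·√(3) - 3 < 0 has no real solution.

y = -0.6813 or y = 0.6813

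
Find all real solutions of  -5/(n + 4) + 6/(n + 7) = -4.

n = -8.153 or n = -3.097

Multiply both sides by (n + 4)(n + 7):
-5(n + 7) + 6(n + 4) = -4(n + 4)(n + 7).
Expand and collect terms: -4n² - 45n - 101 = 0.
By the quadratic formula, n = (45 ± √409) / -8, so n ≈ -8.153 or n ≈ -3.097.
Neither value makes a denominator zero (n ≠ -4, n ≠ -7), so both are valid.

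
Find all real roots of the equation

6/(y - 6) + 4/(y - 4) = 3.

y = 4.5585 or y = 8.7749

Multiply both sides by (y - 6)(y - 4):
6(y - 4) + 4(y - 6) = 3(y - 6)(y - 4).
Expand and collect terms: 3y² - 40y + 120 = 0.
By the quadratic formula, y = (40 ± √160) / 6, so y ≈ 8.7749 or y ≈ 4.5585.
Neither value makes a denominator zero (y ≠ 6, y ≠ 4), so both are valid.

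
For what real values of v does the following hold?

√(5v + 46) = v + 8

v = -2

Square both sides: 5v + 46 = (v + 8)².
Expand and rearrange: v² + 11v + 18 = 0.
Solving gives v = -2 or v = -9.
Check each candidate in the original equation:
  v = -2: √(36) = 6, while v + 8 = 6 — valid.
  v = -9: √(1) = 1, while v + 8 = -1 — extraneous.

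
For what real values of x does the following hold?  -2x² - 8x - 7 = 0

Discriminant: (-8)² − 4·(-2)·(-7) = 8.
Quadratic formula: x = (8 ± √8) / (-4).
So x = -2 - √(2)/2 ≈ -2.7071 or x = -2 + √(2)/2 ≈ -1.2929.

x = -2.7071 or x = -1.2929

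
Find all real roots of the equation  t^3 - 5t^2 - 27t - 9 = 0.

Possible rational roots are divisors of -9. Testing t = -3 gives 0, so (t + 3) is a factor.
Divide: t^3 - 5t^2 - 27t - 9 = (t + 3)(t^2 - 8t - 3).
Apply the quadratic formula to t^2 - 8t - 3 = 0: t = (8 +/- sqrt(76))/2, i.e. t ~= 8.3589 or t ~= -0.3589.

t = -3 or t = -0.3589 or t = 8.3589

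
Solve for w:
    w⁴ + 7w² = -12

Let u = w². The equation becomes u² + 7u + 12 = 0.
Factor: (u + 3)(u + 4) = 0, so u = -3 or u = -4.
w² = -3 < 0 has no real solution.
w² = -4 < 0 has no real solution.

No real solutions.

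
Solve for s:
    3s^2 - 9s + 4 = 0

Discriminant: (-9)^2 - 4*3*4 = 33.
Quadratic formula: s = (9 +/- sqrt(33)) / 6.
So s = sqrt(33)/6 + 3/2 ~= 2.4574 or s = 3/2 - sqrt(33)/6 ~= 0.5426.

s = 0.5426 or s = 2.4574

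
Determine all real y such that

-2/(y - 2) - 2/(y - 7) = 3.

Multiply both sides by (y - 2)(y - 7):
-2(y - 7) - 2(y - 2) = 3(y - 2)(y - 7).
Expand and collect terms: 3y^2 - 23y + 24 = 0.
By the quadratic formula, y = (23 +/- sqrt(241)) / 6, so y ~= 6.4207 or y ~= 1.246.
Neither value makes a denominator zero (y != 2, y != 7), so both are valid.

y = 1.246 or y = 6.4207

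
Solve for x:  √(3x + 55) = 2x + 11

Square both sides: 3x + 55 = (2x + 11)².
Expand and rearrange: 4x² + 41x + 66 = 0.
Solving gives x = -2 or x = -8.25.
Check each candidate in the original equation:
  x = -2: √(49) = 7, while 2x + 11 = 7 — valid.
  x = -8.25: √(30.25) = 5.5, while 2x + 11 = -5.5 — extraneous.

x = -2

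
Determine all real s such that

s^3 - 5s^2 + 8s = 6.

Rearrange: s^3 - 5s^2 + 8s - 6 = 0.
Possible rational roots are divisors of -6. Testing s = 3 gives 0, so (s - 3) is a factor.
Divide: s^3 - 5s^2 + 8s - 6 = (s - 3)(s^2 - 2s + 2).
The quadratic s^2 - 2s + 2 has discriminant -4 < 0, so no further real roots.

s = 3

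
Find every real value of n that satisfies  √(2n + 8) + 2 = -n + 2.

Isolate the radical: √(2n + 8) = -n.
Square both sides: 2n + 8 = (-n)².
Expand and rearrange: n² - 2n - 8 = 0.
Solving gives n = 4 or n = -2.
Check each candidate in the original equation:
  n = 4: √(16) = 4, while -n = -4 — extraneous.
  n = -2: √(4) = 2, while -n = 2 — valid.

n = -2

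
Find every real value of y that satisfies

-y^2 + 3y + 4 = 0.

y = -1 or y = 4

Factor: -1(y - 4)(y + 1) = 0.
So y = 4 or y = -1.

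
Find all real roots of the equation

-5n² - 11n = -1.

Rearrange to standard form: -5n² - 11n + 1 = 0.
Discriminant: (-11)² − 4·(-5)·1 = 141.
Quadratic formula: n = (11 ± √141) / (-10).
So n = -√(141)/10 - 11/10 ≈ -2.2874 or n = -11/10 + √(141)/10 ≈ 0.0874.

n = -2.2874 or n = 0.0874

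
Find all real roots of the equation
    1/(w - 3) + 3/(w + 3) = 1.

Multiply both sides by (w - 3)(w + 3):
(w + 3) + 3(w - 3) = (w - 3)(w + 3).
Expand and collect terms: w² - 4w - 3 = 0.
By the quadratic formula, w = (4 ± √28) / 2, so w ≈ 4.6458 or w ≈ -0.6458.
Neither value makes a denominator zero (w ≠ 3, w ≠ -3), so both are valid.

w = -0.6458 or w = 4.6458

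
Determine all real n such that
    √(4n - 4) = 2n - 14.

Square both sides: 4n - 4 = (2n - 14)².
Expand and rearrange: 4n² - 60n + 200 = 0.
Solving gives n = 10 or n = 5.
Check each candidate in the original equation:
  n = 10: √(36) = 6, while 2n - 14 = 6 — valid.
  n = 5: √(16) = 4, while 2n - 14 = -4 — extraneous.

n = 10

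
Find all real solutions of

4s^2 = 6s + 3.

s = -0.3956 or s = 1.8956

Rearrange to standard form: 4s^2 - 6s - 3 = 0.
Discriminant: (-6)^2 - 4*4*(-3) = 84.
Quadratic formula: s = (6 +/- sqrt(84)) / 8.
So s = 3/4 + sqrt(21)/4 ~= 1.8956 or s = 3/4 - sqrt(21)/4 ~= -0.3956.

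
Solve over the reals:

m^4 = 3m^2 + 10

Let u = m^2. The equation becomes u^2 - 3u - 10 = 0.
Factor: (u + 2)(u - 5) = 0, so u = -2 or u = 5.
m^2 = -2 < 0 has no real solution.
m^2 = 5 gives m = +/-sqrt(5) ~= +/-2.2361.

m = -2.2361 or m = 2.2361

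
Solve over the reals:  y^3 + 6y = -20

Rearrange: y^3 + 6y + 20 = 0.
Possible rational roots are divisors of 20. Testing y = -2 gives 0, so (y + 2) is a factor.
Divide: y^3 + 6y + 20 = (y + 2)(y^2 - 2y + 10).
The quadratic y^2 - 2y + 10 has discriminant -36 < 0, so no further real roots.

y = -2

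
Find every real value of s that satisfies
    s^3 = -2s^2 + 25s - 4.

Rearrange: s^3 + 2s^2 - 25s + 4 = 0.
Possible rational roots are divisors of 4. Testing s = 4 gives 0, so (s - 4) is a factor.
Divide: s^3 + 2s^2 - 25s + 4 = (s - 4)(s^2 + 6s - 1).
Apply the quadratic formula to s^2 + 6s - 1 = 0: s = (-6 +/- sqrt(40))/2, i.e. s ~= 0.1623 or s ~= -6.1623.

s = -6.1623 or s = 0.1623 or s = 4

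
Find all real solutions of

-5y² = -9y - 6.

y = -0.5177 or y = 2.3177

Rearrange to standard form: -5y² + 9y + 6 = 0.
Discriminant: (9)² − 4·(-5)·6 = 201.
Quadratic formula: y = (-9 ± √201) / (-10).
So y = 9/10 - √(201)/10 ≈ -0.5177 or y = 9/10 + √(201)/10 ≈ 2.3177.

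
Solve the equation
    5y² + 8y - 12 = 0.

Discriminant: (8)² − 4·5·(-12) = 304.
Quadratic formula: y = (-8 ± √304) / 10.
So y = -4/5 + 2·√(19)/5 ≈ 0.9436 or y = -2·√(19)/5 - 4/5 ≈ -2.5436.

y = -2.5436 or y = 0.9436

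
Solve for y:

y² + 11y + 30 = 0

y = -6 or y = -5

Factor: (y + 6)(y + 5) = 0.
So y = -6 or y = -5.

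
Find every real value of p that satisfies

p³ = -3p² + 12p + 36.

p = -3.4641 or p = -3 or p = 3.4641

Rearrange: p³ + 3p² - 12p - 36 = 0.
Possible rational roots are divisors of -36. Testing p = -3 gives 0, so (p + 3) is a factor.
Divide: p³ + 3p² - 12p - 36 = (p + 3)(p² - 12).
Apply the quadratic formula to p² - 12 = 0: p = (0 ± √48)/2, i.e. p ≈ 3.4641 or p ≈ -3.4641.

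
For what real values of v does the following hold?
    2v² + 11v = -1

v = -5.4075 or v = -0.0925

Rearrange to standard form: 2v² + 11v + 1 = 0.
Discriminant: (11)² − 4·2·1 = 113.
Quadratic formula: v = (-11 ± √113) / 4.
So v = -11/4 + √(113)/4 ≈ -0.0925 or v = -11/4 - √(113)/4 ≈ -5.4075.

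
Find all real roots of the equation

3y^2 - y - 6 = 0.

Discriminant: (-1)^2 - 4*3*(-6) = 73.
Quadratic formula: y = (1 +/- sqrt(73)) / 6.
So y = 1/6 + sqrt(73)/6 ~= 1.5907 or y = 1/6 - sqrt(73)/6 ~= -1.2573.

y = -1.2573 or y = 1.5907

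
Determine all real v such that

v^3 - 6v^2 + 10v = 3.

v = 0.382 or v = 2.618 or v = 3

Rearrange: v^3 - 6v^2 + 10v - 3 = 0.
Possible rational roots are divisors of -3. Testing v = 3 gives 0, so (v - 3) is a factor.
Divide: v^3 - 6v^2 + 10v - 3 = (v - 3)(v^2 - 3v + 1).
Apply the quadratic formula to v^2 - 3v + 1 = 0: v = (3 +/- sqrt(5))/2, i.e. v ~= 2.618 or v ~= 0.382.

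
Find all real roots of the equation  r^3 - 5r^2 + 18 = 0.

r = -1.6458 or r = 3 or r = 3.6458

Possible rational roots are divisors of 18. Testing r = 3 gives 0, so (r - 3) is a factor.
Divide: r^3 - 5r^2 + 18 = (r - 3)(r^2 - 2r - 6).
Apply the quadratic formula to r^2 - 2r - 6 = 0: r = (2 +/- sqrt(28))/2, i.e. r ~= 3.6458 or r ~= -1.6458.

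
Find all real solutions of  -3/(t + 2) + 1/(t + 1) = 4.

t = -2.6514 or t = -0.8486

Multiply both sides by (t + 2)(t + 1):
-3(t + 1) + (t + 2) = 4(t + 2)(t + 1).
Expand and collect terms: 4t² + 14t + 9 = 0.
By the quadratic formula, t = (-14 ± √52) / 8, so t ≈ -0.8486 or t ≈ -2.6514.
Neither value makes a denominator zero (t ≠ -2, t ≠ -1), so both are valid.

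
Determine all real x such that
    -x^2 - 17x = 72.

x = -9 or x = -8

Bring every term to one side: -x^2 - 17x - 72 = 0.
Factor: -1(x + 8)(x + 9) = 0.
So x = -8 or x = -9.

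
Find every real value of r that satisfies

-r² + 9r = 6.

r = 0.7251 or r = 8.2749

Rearrange to standard form: -r² + 9r - 6 = 0.
Discriminant: (9)² − 4·(-1)·(-6) = 57.
Quadratic formula: r = (-9 ± √57) / (-2).
So r = 9/2 - √(57)/2 ≈ 0.7251 or r = √(57)/2 + 9/2 ≈ 8.2749.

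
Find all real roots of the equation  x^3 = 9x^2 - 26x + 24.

Rearrange: x^3 - 9x^2 + 26x - 24 = 0.
Possible rational roots are divisors of -24. Testing x = 4 gives 0, so (x - 4) is a factor.
Divide: x^3 - 9x^2 + 26x - 24 = (x - 4)(x^2 - 5x + 6).
Factor the quadratic: x = 3 or x = 2.

x = 2 or x = 3 or x = 4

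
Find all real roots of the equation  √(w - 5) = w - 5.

Square both sides: w - 5 = (w - 5)².
Expand and rearrange: w² - 11w + 30 = 0.
Solving gives w = 6 or w = 5.
Check each candidate in the original equation:
  w = 6: √(1) = 1, while w - 5 = 1 — valid.
  w = 5: √(0) = 0, while w - 5 = 0 — valid.

w = 5 or w = 6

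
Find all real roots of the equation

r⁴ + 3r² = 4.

r = -1 or r = 1

Let u = r². The equation becomes u² + 3u - 4 = 0.
Factor: (u - 1)(u + 4) = 0, so u = 1 or u = -4.
r² = 1 gives r = ±1.
r² = -4 < 0 has no real solution.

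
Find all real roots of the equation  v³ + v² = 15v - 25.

v = -5

Rearrange: v³ + v² - 15v + 25 = 0.
Possible rational roots are divisors of 25. Testing v = -5 gives 0, so (v + 5) is a factor.
Divide: v³ + v² - 15v + 25 = (v + 5)(v² - 4v + 5).
The quadratic v² - 4v + 5 has discriminant -4 < 0, so no further real roots.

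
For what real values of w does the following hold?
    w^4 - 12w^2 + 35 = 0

w = -2.6458 or w = -2.2361 or w = 2.2361 or w = 2.6458

Let u = w^2. The equation becomes u^2 - 12u + 35 = 0.
Factor: (u - 5)(u - 7) = 0, so u = 5 or u = 7.
w^2 = 5 gives w = +/-sqrt(5) ~= +/-2.2361.
w^2 = 7 gives w = +/-sqrt(7) ~= +/-2.6458.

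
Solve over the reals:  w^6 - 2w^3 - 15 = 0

Let u = w^3. The equation becomes u^2 - 2u - 15 = 0.
Factor: (u - 5)(u + 3) = 0, so u = 5 or u = -3.
w^3 = 5 gives w = (5)^(1/3) ~= 1.71.
w^3 = -3 gives w = -(3)^(1/3) ~= -1.4422.

w = -1.4422 or w = 1.71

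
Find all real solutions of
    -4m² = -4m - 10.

m = -1.1583 or m = 2.1583

Rearrange to standard form: -4m² + 4m + 10 = 0.
Discriminant: (4)² − 4·(-4)·10 = 176.
Quadratic formula: m = (-4 ± √176) / (-8).
So m = 1/2 - √(11)/2 ≈ -1.1583 or m = 1/2 + √(11)/2 ≈ 2.1583.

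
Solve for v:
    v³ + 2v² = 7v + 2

v = -3.7321 or v = -0.2679 or v = 2

Rearrange: v³ + 2v² - 7v - 2 = 0.
Possible rational roots are divisors of -2. Testing v = 2 gives 0, so (v - 2) is a factor.
Divide: v³ + 2v² - 7v - 2 = (v - 2)(v² + 4v + 1).
Apply the quadratic formula to v² + 4v + 1 = 0: v = (-4 ± √12)/2, i.e. v ≈ -0.2679 or v ≈ -3.7321.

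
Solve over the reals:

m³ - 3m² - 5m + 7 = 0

m = -1.8284 or m = 1 or m = 3.8284

Possible rational roots are divisors of 7. Testing m = 1 gives 0, so (m - 1) is a factor.
Divide: m³ - 3m² - 5m + 7 = (m - 1)(m² - 2m - 7).
Apply the quadratic formula to m² - 2m - 7 = 0: m = (2 ± √32)/2, i.e. m ≈ 3.8284 or m ≈ -1.8284.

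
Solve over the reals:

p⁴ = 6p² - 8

p = -2 or p = -1.4142 or p = 1.4142 or p = 2

Let u = p². The equation becomes u² - 6u + 8 = 0.
Factor: (u - 4)(u - 2) = 0, so u = 4 or u = 2.
p² = 4 gives p = ±2.
p² = 2 gives p = ±√(2) ≈ ±1.4142.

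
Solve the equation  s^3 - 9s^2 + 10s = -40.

Rearrange: s^3 - 9s^2 + 10s + 40 = 0.
Possible rational roots are divisors of 40. Testing s = 4 gives 0, so (s - 4) is a factor.
Divide: s^3 - 9s^2 + 10s + 40 = (s - 4)(s^2 - 5s - 10).
Apply the quadratic formula to s^2 - 5s - 10 = 0: s = (5 +/- sqrt(65))/2, i.e. s ~= 6.5311 or s ~= -1.5311.

s = -1.5311 or s = 4 or s = 6.5311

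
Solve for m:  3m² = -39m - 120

m = -8 or m = -5

Bring every term to one side: 3m² + 39m + 120 = 0.
Factor: 3(m + 8)(m + 5) = 0.
So m = -8 or m = -5.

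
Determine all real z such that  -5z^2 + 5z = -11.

z = -1.0652 or z = 2.0652

Rearrange to standard form: -5z^2 + 5z + 11 = 0.
Discriminant: (5)^2 - 4*(-5)*11 = 245.
Quadratic formula: z = (-5 +/- sqrt(245)) / (-10).
So z = 1/2 - 7*sqrt(5)/10 ~= -1.0652 or z = 1/2 + 7*sqrt(5)/10 ~= 2.0652.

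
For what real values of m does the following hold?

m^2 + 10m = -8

Rearrange to standard form: m^2 + 10m + 8 = 0.
Discriminant: (10)^2 - 4*1*8 = 68.
Quadratic formula: m = (-10 +/- sqrt(68)) / 2.
So m = -5 + sqrt(17) ~= -0.8769 or m = -5 - sqrt(17) ~= -9.1231.

m = -9.1231 or m = -0.8769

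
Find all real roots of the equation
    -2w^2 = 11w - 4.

Rearrange to standard form: -2w^2 - 11w + 4 = 0.
Discriminant: (-11)^2 - 4*(-2)*4 = 153.
Quadratic formula: w = (11 +/- sqrt(153)) / (-4).
So w = -3*sqrt(17)/4 - 11/4 ~= -5.8423 or w = -11/4 + 3*sqrt(17)/4 ~= 0.3423.

w = -5.8423 or w = 0.3423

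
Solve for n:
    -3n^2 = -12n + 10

n = 1.1835 or n = 2.8165

Rearrange to standard form: -3n^2 + 12n - 10 = 0.
Discriminant: (12)^2 - 4*(-3)*(-10) = 24.
Quadratic formula: n = (-12 +/- sqrt(24)) / (-6).
So n = 2 - sqrt(6)/3 ~= 1.1835 or n = sqrt(6)/3 + 2 ~= 2.8165.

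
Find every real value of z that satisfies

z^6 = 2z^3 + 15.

z = -1.4422 or z = 1.71

Let u = z^3. The equation becomes u^2 - 2u - 15 = 0.
Factor: (u + 3)(u - 5) = 0, so u = -3 or u = 5.
z^3 = -3 gives z = -(3)^(1/3) ~= -1.4422.
z^3 = 5 gives z = (5)^(1/3) ~= 1.71.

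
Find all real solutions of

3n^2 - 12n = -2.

n = 0.1743 or n = 3.8257

Rearrange to standard form: 3n^2 - 12n + 2 = 0.
Discriminant: (-12)^2 - 4*3*2 = 120.
Quadratic formula: n = (12 +/- sqrt(120)) / 6.
So n = sqrt(30)/3 + 2 ~= 3.8257 or n = 2 - sqrt(30)/3 ~= 0.1743.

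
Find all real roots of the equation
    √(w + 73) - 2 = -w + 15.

w = 8

Isolate the radical: √(w + 73) = -w + 17.
Square both sides: w + 73 = (-w + 17)².
Expand and rearrange: w² - 35w + 216 = 0.
Solving gives w = 27 or w = 8.
Check each candidate in the original equation:
  w = 27: √(100) = 10, while -w + 17 = -10 — extraneous.
  w = 8: √(81) = 9, while -w + 17 = 9 — valid.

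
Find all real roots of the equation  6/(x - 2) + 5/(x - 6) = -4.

x = 0.097 or x = 5.153

Multiply both sides by (x - 2)(x - 6):
6(x - 6) + 5(x - 2) = -4(x - 2)(x - 6).
Expand and collect terms: -4x² + 21x - 2 = 0.
By the quadratic formula, x = (-21 ± √409) / -8, so x ≈ 0.097 or x ≈ 5.153.
Neither value makes a denominator zero (x ≠ 2, x ≠ 6), so both are valid.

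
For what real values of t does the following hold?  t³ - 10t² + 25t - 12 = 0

Possible rational roots are divisors of -12. Testing t = 3 gives 0, so (t - 3) is a factor.
Divide: t³ - 10t² + 25t - 12 = (t - 3)(t² - 7t + 4).
Apply the quadratic formula to t² - 7t + 4 = 0: t = (7 ± √33)/2, i.e. t ≈ 6.3723 or t ≈ 0.6277.

t = 0.6277 or t = 3 or t = 6.3723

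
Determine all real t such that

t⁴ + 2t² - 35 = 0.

t = -2.2361 or t = 2.2361

Let u = t². The equation becomes u² + 2u - 35 = 0.
Factor: (u + 7)(u - 5) = 0, so u = -7 or u = 5.
t² = -7 < 0 has no real solution.
t² = 5 gives t = ±√(5) ≈ ±2.2361.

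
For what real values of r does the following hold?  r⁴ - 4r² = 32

Let u = r². The equation becomes u² - 4u - 32 = 0.
Factor: (u + 4)(u - 8) = 0, so u = -4 or u = 8.
r² = -4 < 0 has no real solution.
r² = 8 gives r = ±2·√(2) ≈ ±2.8284.

r = -2.8284 or r = 2.8284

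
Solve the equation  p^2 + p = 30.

p = -6 or p = 5

Bring every term to one side: p^2 + p - 30 = 0.
Factor: (p - 5)(p + 6) = 0.
So p = 5 or p = -6.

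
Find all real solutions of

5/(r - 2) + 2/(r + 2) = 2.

Multiply both sides by (r - 2)(r + 2):
5(r + 2) + 2(r - 2) = 2(r - 2)(r + 2).
Expand and collect terms: 2r² - 7r - 14 = 0.
By the quadratic formula, r = (7 ± √161) / 4, so r ≈ 4.9221 or r ≈ -1.4221.
Neither value makes a denominator zero (r ≠ 2, r ≠ -2), so both are valid.

r = -1.4221 or r = 4.9221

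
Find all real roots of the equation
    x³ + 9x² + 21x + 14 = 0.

x = -5.7913 or x = -2 or x = -1.2087

Possible rational roots are divisors of 14. Testing x = -2 gives 0, so (x + 2) is a factor.
Divide: x³ + 9x² + 21x + 14 = (x + 2)(x² + 7x + 7).
Apply the quadratic formula to x² + 7x + 7 = 0: x = (-7 ± √21)/2, i.e. x ≈ -1.2087 or x ≈ -5.7913.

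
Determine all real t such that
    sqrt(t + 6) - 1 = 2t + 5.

Isolate the radical: sqrt(t + 6) = 2t + 6.
Square both sides: t + 6 = (2t + 6)^2.
Expand and rearrange: 4t^2 + 23t + 30 = 0.
Solving gives t = -2 or t = -3.75.
Check each candidate in the original equation:
  t = -2: sqrt(4) = 2, while 2t + 6 = 2 — valid.
  t = -3.75: sqrt(2.25) = 1.5, while 2t + 6 = -1.5 — extraneous.

t = -2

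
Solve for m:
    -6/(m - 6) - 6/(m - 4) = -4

Multiply both sides by (m - 6)(m - 4):
-6(m - 4) - 6(m - 6) = -4(m - 6)(m - 4).
Expand and collect terms: -4m² + 52m - 156 = 0.
By the quadratic formula, m = (-52 ± √208) / -8, so m ≈ 4.6972 or m ≈ 8.3028.
Neither value makes a denominator zero (m ≠ 6, m ≠ 4), so both are valid.

m = 4.6972 or m = 8.3028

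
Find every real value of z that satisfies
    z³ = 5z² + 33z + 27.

z = -3 or z = -1 or z = 9

Rearrange: z³ - 5z² - 33z - 27 = 0.
Possible rational roots are divisors of -27. Testing z = -3 gives 0, so (z + 3) is a factor.
Divide: z³ - 5z² - 33z - 27 = (z + 3)(z² - 8z - 9).
Factor the quadratic: z = 9 or z = -1.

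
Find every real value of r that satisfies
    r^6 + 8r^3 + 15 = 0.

Let u = r^3. The equation becomes u^2 + 8u + 15 = 0.
Factor: (u + 3)(u + 5) = 0, so u = -3 or u = -5.
r^3 = -3 gives r = -(3)^(1/3) ~= -1.4422.
r^3 = -5 gives r = -(5)^(1/3) ~= -1.71.

r = -1.71 or r = -1.4422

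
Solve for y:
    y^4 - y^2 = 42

Let u = y^2. The equation becomes u^2 - u - 42 = 0.
Factor: (u + 6)(u - 7) = 0, so u = -6 or u = 7.
y^2 = -6 < 0 has no real solution.
y^2 = 7 gives y = +/-sqrt(7) ~= +/-2.6458.

y = -2.6458 or y = 2.6458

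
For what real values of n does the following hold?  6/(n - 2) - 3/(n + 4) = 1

Multiply both sides by (n - 2)(n + 4):
6(n + 4) - 3(n - 2) = (n - 2)(n + 4).
Expand and collect terms: n^2 - n - 38 = 0.
By the quadratic formula, n = (1 +/- sqrt(153)) / 2, so n ~= 6.6847 or n ~= -5.6847.
Neither value makes a denominator zero (n != 2, n != -4), so both are valid.

n = -5.6847 or n = 6.6847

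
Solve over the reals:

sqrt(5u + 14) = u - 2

Square both sides: 5u + 14 = (u - 2)^2.
Expand and rearrange: u^2 - 9u - 10 = 0.
Solving gives u = 10 or u = -1.
Check each candidate in the original equation:
  u = 10: sqrt(64) = 8, while u - 2 = 8 — valid.
  u = -1: sqrt(9) = 3, while u - 2 = -3 — extraneous.

u = 10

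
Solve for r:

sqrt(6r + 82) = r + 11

r = -3

Square both sides: 6r + 82 = (r + 11)^2.
Expand and rearrange: r^2 + 16r + 39 = 0.
Solving gives r = -3 or r = -13.
Check each candidate in the original equation:
  r = -3: sqrt(64) = 8, while r + 11 = 8 — valid.
  r = -13: sqrt(4) = 2, while r + 11 = -2 — extraneous.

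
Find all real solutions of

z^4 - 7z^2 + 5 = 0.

z = -2.4885 or z = -0.8986 or z = 0.8986 or z = 2.4885

Let u = z^2. The equation becomes u^2 - 7u + 5 = 0.
By the quadratic formula, u = sqrt(29)/2 + 7/2 or u = 7/2 - sqrt(29)/2.
z^2 = sqrt(29)/2 + 7/2 gives z = +/-sqrt(sqrt(29)/2 + 7/2) ~= +/-2.4885.
z^2 = 7/2 - sqrt(29)/2 gives z = +/-sqrt(7/2 - sqrt(29)/2) ~= +/-0.8986.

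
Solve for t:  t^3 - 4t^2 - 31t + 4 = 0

t = -4 or t = 0.127 or t = 7.873

Possible rational roots are divisors of 4. Testing t = -4 gives 0, so (t + 4) is a factor.
Divide: t^3 - 4t^2 - 31t + 4 = (t + 4)(t^2 - 8t + 1).
Apply the quadratic formula to t^2 - 8t + 1 = 0: t = (8 +/- sqrt(60))/2, i.e. t ~= 7.873 or t ~= 0.127.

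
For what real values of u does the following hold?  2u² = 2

Bring every term to one side: 2u² - 2 = 0.
Factor: 2(u + 1)(u - 1) = 0.
So u = -1 or u = 1.

u = -1 or u = 1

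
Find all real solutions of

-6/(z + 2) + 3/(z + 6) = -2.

z = -6.9327 or z = 0.4327

Multiply both sides by (z + 2)(z + 6):
-6(z + 6) + 3(z + 2) = -2(z + 2)(z + 6).
Expand and collect terms: -2z² - 13z + 6 = 0.
By the quadratic formula, z = (13 ± √217) / -4, so z ≈ -6.9327 or z ≈ 0.4327.
Neither value makes a denominator zero (z ≠ -2, z ≠ -6), so both are valid.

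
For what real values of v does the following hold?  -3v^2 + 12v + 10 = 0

v = -0.708 or v = 4.708

Discriminant: (12)^2 - 4*(-3)*10 = 264.
Quadratic formula: v = (-12 +/- sqrt(264)) / (-6).
So v = 2 - sqrt(66)/3 ~= -0.708 or v = 2 + sqrt(66)/3 ~= 4.708.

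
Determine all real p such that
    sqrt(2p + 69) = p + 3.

Square both sides: 2p + 69 = (p + 3)^2.
Expand and rearrange: p^2 + 4p - 60 = 0.
Solving gives p = 6 or p = -10.
Check each candidate in the original equation:
  p = 6: sqrt(81) = 9, while p + 3 = 9 — valid.
  p = -10: sqrt(49) = 7, while p + 3 = -7 — extraneous.

p = 6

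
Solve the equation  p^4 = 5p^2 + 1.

p = -2.2787 or p = 2.2787

Let u = p^2. The equation becomes u^2 - 5u - 1 = 0.
By the quadratic formula, u = 5/2 + sqrt(29)/2 or u = 5/2 - sqrt(29)/2.
p^2 = 5/2 + sqrt(29)/2 gives p = +/-sqrt(5/2 + sqrt(29)/2) ~= +/-2.2787.
p^2 = 5/2 - sqrt(29)/2 < 0 has no real solution.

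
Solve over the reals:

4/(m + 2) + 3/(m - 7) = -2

m = -4.3059 or m = 5.8059

Multiply both sides by (m + 2)(m - 7):
4(m - 7) + 3(m + 2) = -2(m + 2)(m - 7).
Expand and collect terms: -2m² + 3m + 50 = 0.
By the quadratic formula, m = (-3 ± √409) / -4, so m ≈ -4.3059 or m ≈ 5.8059.
Neither value makes a denominator zero (m ≠ -2, m ≠ 7), so both are valid.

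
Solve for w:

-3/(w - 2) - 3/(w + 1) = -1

w = 0.1459 or w = 6.8541

Multiply both sides by (w - 2)(w + 1):
-3(w + 1) - 3(w - 2) = -(w - 2)(w + 1).
Expand and collect terms: -w² + 7w - 1 = 0.
By the quadratic formula, w = (-7 ± √45) / -2, so w ≈ 0.1459 or w ≈ 6.8541.
Neither value makes a denominator zero (w ≠ 2, w ≠ -1), so both are valid.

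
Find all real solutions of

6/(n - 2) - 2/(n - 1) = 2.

n = 0.6972 or n = 4.3028

Multiply both sides by (n - 2)(n - 1):
6(n - 1) - 2(n - 2) = 2(n - 2)(n - 1).
Expand and collect terms: 2n^2 - 10n + 6 = 0.
By the quadratic formula, n = (10 +/- sqrt(52)) / 4, so n ~= 4.3028 or n ~= 0.6972.
Neither value makes a denominator zero (n != 2, n != 1), so both are valid.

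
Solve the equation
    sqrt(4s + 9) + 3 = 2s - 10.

Isolate the radical: sqrt(4s + 9) = 2s - 13.
Square both sides: 4s + 9 = (2s - 13)^2.
Expand and rearrange: 4s^2 - 56s + 160 = 0.
Solving gives s = 10 or s = 4.
Check each candidate in the original equation:
  s = 10: sqrt(49) = 7, while 2s - 13 = 7 — valid.
  s = 4: sqrt(25) = 5, while 2s - 13 = -5 — extraneous.

s = 10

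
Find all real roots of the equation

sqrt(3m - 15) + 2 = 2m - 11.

m = 8

Isolate the radical: sqrt(3m - 15) = 2m - 13.
Square both sides: 3m - 15 = (2m - 13)^2.
Expand and rearrange: 4m^2 - 55m + 184 = 0.
Solving gives m = 8 or m = 5.75.
Check each candidate in the original equation:
  m = 8: sqrt(9) = 3, while 2m - 13 = 3 — valid.
  m = 5.75: sqrt(2.25) = 1.5, while 2m - 13 = -1.5 — extraneous.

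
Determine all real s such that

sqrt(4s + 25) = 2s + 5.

Square both sides: 4s + 25 = (2s + 5)^2.
Expand and rearrange: 4s^2 + 16s = 0.
Solving gives s = 0 or s = -4.
Check each candidate in the original equation:
  s = 0: sqrt(25) = 5, while 2s + 5 = 5 — valid.
  s = -4: sqrt(9) = 3, while 2s + 5 = -3 — extraneous.

s = 0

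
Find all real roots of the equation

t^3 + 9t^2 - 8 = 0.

t = -8.899 or t = -1 or t = 0.899

Possible rational roots are divisors of -8. Testing t = -1 gives 0, so (t + 1) is a factor.
Divide: t^3 + 9t^2 - 8 = (t + 1)(t^2 + 8t - 8).
Apply the quadratic formula to t^2 + 8t - 8 = 0: t = (-8 +/- sqrt(96))/2, i.e. t ~= 0.899 or t ~= -8.899.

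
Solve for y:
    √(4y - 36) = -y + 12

Square both sides: 4y - 36 = (-y + 12)².
Expand and rearrange: y² - 28y + 180 = 0.
Solving gives y = 18 or y = 10.
Check each candidate in the original equation:
  y = 18: √(36) = 6, while -y + 12 = -6 — extraneous.
  y = 10: √(4) = 2, while -y + 12 = 2 — valid.

y = 10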